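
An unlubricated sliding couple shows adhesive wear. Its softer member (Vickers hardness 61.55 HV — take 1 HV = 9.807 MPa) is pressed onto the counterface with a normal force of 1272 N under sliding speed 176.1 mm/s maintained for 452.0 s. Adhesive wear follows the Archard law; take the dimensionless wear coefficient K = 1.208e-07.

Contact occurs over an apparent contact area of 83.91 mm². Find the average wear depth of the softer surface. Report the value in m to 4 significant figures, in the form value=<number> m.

Intermediate values are shown rounded, and every step maintains full float precision; one last rounding, at 4 significant digits.
Convert: Sliding speed v = 176.1 mm/s = 0.1761 m/s. Path length L = v·t = 0.1761 m/s × 452.0 s = 79.60 m.
Convert: Hardness H = 61.55 HV × 9.807 MPa/HV = 603.6 MPa = 6.036e+08 Pa.
Convert: Contact area A = 83.91 mm² = 8.391e-05 m².
Collected in SI base units: W = 1272 N, H = 6.036e+08 Pa, K = 1.208e-07.
Apply Archard: V = K·W·L/H = 1.208e-07 · 1272 · 79.60 / 6.036e+08 = 2.026e-11 m³.
Wear depth h = V/A = 2.026e-11 / 8.391e-05 = 2.415e-07 m.

value=2.415e-07 m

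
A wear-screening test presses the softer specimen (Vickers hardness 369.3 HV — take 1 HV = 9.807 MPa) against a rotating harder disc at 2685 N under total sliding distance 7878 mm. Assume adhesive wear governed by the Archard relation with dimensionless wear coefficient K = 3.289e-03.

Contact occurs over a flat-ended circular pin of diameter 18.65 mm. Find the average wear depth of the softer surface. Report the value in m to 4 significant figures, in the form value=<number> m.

The intermediates are shown rounded, and each operation keeps full float precision — rounded once at the end to four significant figures.
Convert: The distance L = 7878 mm = 7.878 m.
Convert: Hardness H = 369.3 HV × 9.807 MPa/HV = 3622 MPa = 3.622e+09 Pa.
Convert: Pin diameter d = 18.65 mm = 0.01865 m. Contact area A = π·d²/4 = π·(0.01865 m)²/4 = 2.732e-04 m².
As SI base values: W = 2685 N, H = 3.622e+09 Pa, K = 3.289e-03.
Wear volume V = K·W·L/H = 3.289e-03 · 2685 · 7.878 / 3.622e+09 = 1.921e-08 m³.
Mean wear depth h = V/A = 1.921e-08 / 2.732e-04 = 7.032e-05 m.

value=7.032e-05 m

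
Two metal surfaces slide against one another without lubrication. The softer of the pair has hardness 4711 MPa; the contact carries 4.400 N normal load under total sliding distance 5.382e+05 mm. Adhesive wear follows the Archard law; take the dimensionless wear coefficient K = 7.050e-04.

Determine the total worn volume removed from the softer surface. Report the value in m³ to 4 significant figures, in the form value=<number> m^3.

Intermediate values appear rounded — every step runs at full precision; a single final rounding, at four significant digits.
Total distance L = 5.382e+05 mm = 538.2 m.
Hardness H = 4711 MPa = 4.711e+09 Pa.
In SI base units: W = 4.400 N, H = 4.711e+09 Pa, K = 7.050e-04.
The Archard volume V = K·W·L/H = 7.050e-04 · 4.400 · 538.2 / 4.711e+09 = 3.544e-10 m³.

value=3.544e-10 m^3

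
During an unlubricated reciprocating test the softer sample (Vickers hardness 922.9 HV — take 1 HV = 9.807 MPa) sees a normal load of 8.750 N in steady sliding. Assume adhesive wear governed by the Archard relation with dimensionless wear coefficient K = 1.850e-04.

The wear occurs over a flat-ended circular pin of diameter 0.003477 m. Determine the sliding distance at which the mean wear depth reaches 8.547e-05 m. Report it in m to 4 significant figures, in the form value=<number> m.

value=4538 m

The computation keeps full precision. Intermediates appear rounded; a lone final rounding, at 4 significant digits.
Hardness H = 922.9 HV × 9.807 MPa/HV = 9051 MPa = 9.051e+09 Pa.
Contact area A = π·d²/4 = π·(0.003477 m)²/4 = 9.495e-06 m².
As SI base values: W = 8.750 N, H = 9.051e+09 Pa, K = 1.850e-04.
Permissible volume V_lim = h_lim·A = 8.547e-05 · 9.495e-06 = 8.115e-10 m³.
Sliding life L = V_lim·H/(K·W) = 8.115e-10 · 9.051e+09 / (1.850e-04 · 8.750) = 4538 m.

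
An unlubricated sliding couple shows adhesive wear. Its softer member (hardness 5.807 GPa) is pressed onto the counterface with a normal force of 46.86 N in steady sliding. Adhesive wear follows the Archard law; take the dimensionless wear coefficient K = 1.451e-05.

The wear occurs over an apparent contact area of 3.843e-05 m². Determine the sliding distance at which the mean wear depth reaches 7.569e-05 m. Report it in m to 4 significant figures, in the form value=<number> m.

Intermediates are shown rounded — every step runs at full precision. Rounded just once to four significant figures.
Hardness H = 5.807 GPa = 5.807e+09 Pa.
Working in SI base units: W = 46.86 N, H = 5.807e+09 Pa, K = 1.451e-05.
Limit volume V_lim = h_lim·A = 7.569e-05 · 3.843e-05 = 2.909e-09 m³.
So the life L = V_lim·H/(K·W) = 2.909e-09 · 5.807e+09 / (1.451e-05 · 46.86) = 2.484e+04 m.

value=2.484e+04 m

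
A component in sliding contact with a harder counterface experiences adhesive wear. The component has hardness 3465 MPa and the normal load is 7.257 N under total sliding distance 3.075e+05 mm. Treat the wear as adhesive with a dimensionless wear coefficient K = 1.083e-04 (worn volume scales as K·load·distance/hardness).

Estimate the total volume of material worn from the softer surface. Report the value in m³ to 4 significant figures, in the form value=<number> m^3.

value=6.975e-11 m^3

Displayed values are rounded. All working math runs at full precision. Rounded once at the end: four significant digits.
Total distance L = 3.075e+05 mm = 307.5 m.
Hardness H = 3465 MPa = 3.465e+09 Pa.
As SI base values: W = 7.257 N, H = 3.465e+09 Pa, K = 1.083e-04.
Archard relation: V = K·W·L/H = 1.083e-04 · 7.257 · 307.5 / 3.465e+09 = 6.975e-11 m³.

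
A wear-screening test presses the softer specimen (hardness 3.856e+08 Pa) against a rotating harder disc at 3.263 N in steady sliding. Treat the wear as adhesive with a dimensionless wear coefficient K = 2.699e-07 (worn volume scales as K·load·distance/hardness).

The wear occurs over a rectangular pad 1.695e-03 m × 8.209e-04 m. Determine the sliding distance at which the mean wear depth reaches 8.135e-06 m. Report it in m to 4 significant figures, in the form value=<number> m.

Displayed values are rounded — the computation keeps exact precision; a lone final rounding, at 4 significant figures.
Contact area A = 1.695e-03 m × 8.209e-04 m = 1.391e-06 m².
In SI base units, W = 3.263 N, H = 3.856e+08 Pa, K = 2.699e-07.
Volume at the limit: V_lim = h_lim·A = 8.135e-06 · 1.391e-06 = 1.132e-11 m³.
Thus life L = V_lim·H/(K·W) = 1.132e-11 · 3.856e+08 / (2.699e-07 · 3.263) = 4956 m.

value=4956 m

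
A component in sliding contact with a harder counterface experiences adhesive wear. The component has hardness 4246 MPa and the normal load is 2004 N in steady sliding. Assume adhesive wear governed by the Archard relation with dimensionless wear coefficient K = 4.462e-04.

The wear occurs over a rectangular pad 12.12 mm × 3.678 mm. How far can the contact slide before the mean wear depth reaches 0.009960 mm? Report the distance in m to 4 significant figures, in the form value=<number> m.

value=2.108 m

Intermediate values are printed rounded — every step carries exact precision, and one final rounding to 4 significant figures.
Convert: Hardness H = 4246 MPa = 4.246e+09 Pa.
Convert: Pad sides 12.12 mm × 3.678 mm = 0.01212 m × 0.003678 m. Contact area A = 0.01212 m × 0.003678 m = 4.458e-05 m².
Convert: Depth limit h_lim = 0.009960 mm = 9.960e-06 m.
SI base units throughout: W = 2004 N, H = 4.246e+09 Pa, K = 4.462e-04.
At the depth limit, V_lim = h_lim·A = 9.960e-06 · 4.458e-05 = 4.440e-10 m³.
Life L = V_lim·H/(K·W) = 4.440e-10 · 4.246e+09 / (4.462e-04 · 2004) = 2.108 m.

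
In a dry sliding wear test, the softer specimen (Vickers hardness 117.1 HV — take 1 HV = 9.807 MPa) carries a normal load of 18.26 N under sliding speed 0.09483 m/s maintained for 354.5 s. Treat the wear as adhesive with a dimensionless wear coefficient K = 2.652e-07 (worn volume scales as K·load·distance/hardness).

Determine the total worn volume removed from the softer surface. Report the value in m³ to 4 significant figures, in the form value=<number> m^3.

value=1.418e-13 m^3

Intermediates are displayed rounded — every step runs at full float precision; a single final rounding, at four significant figures.
Convert: Distance L = v·t = 0.09483 m/s × 354.5 s = 33.62 m.
Convert: Hardness H = 117.1 HV × 9.807 MPa/HV = 1148 MPa = 1.148e+09 Pa.
In SI base units, W = 18.26 N, H = 1.148e+09 Pa, K = 2.652e-07.
Worn volume V = K·W·L/H = 2.652e-07 · 18.26 · 33.62 / 1.148e+09 = 1.418e-13 m³.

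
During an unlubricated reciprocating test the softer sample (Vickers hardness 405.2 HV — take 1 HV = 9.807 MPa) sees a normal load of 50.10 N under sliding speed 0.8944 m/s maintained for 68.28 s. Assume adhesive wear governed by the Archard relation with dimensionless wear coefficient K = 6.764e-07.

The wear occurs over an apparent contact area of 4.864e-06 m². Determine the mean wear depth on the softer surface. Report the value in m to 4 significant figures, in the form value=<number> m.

value=1.071e-07 m

All working math carries full float precision; printed values are rounded; rounded once at the end: four significant figures.
The distance L = v·t = 0.8944 m/s × 68.28 s = 61.07 m.
Hardness H = 405.2 HV × 9.807 MPa/HV = 3974 MPa = 3.974e+09 Pa.
Restated in SI base units: W = 50.10 N, H = 3.974e+09 Pa, K = 6.764e-07.
Wear volume V = K·W·L/H = 6.764e-07 · 50.10 · 61.07 / 3.974e+09 = 5.208e-13 m³.
Depth h = V/A = 5.208e-13 / 4.864e-06 = 1.071e-07 m.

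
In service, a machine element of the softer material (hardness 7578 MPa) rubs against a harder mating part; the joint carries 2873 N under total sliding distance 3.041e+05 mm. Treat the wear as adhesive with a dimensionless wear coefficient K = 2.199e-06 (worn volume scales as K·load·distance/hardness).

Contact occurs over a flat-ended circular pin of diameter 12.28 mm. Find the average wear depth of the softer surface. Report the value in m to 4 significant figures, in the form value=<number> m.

value=2.141e-06 m

The computation holds full float precision, and printed values are rounded, and a lone final rounding to four significant digits.
Convert: Distance L = 3.041e+05 mm = 304.1 m.
Convert: Hardness H = 7578 MPa = 7.578e+09 Pa.
Convert: Pin diameter d = 12.28 mm = 0.01228 m. Contact area A = π·d²/4 = π·(0.01228 m)²/4 = 1.184e-04 m².
Working in SI base units: W = 2873 N, H = 7.578e+09 Pa, K = 2.199e-06.
Archard volume V = K·W·L/H = 2.199e-06 · 2873 · 304.1 / 7.578e+09 = 2.535e-10 m³.
Depth of wear h = V/A = 2.535e-10 / 1.184e-04 = 2.141e-06 m.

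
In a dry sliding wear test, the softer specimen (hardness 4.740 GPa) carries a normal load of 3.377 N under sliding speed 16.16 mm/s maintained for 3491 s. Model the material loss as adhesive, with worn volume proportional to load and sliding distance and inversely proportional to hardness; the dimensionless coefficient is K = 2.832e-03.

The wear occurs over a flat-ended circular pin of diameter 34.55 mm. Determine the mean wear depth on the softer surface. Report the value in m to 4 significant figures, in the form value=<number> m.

value=1.214e-07 m

All arithmetic holds full float precision. Intermediate values are displayed rounded. Rounded just once, at four significant digits.
Sliding speed v = 16.16 mm/s = 0.01616 m/s. Path length L = v·t = 0.01616 m/s × 3491 s = 56.41 m.
Hardness H = 4.740 GPa = 4.740e+09 Pa.
Pin diameter d = 34.55 mm = 0.03455 m. Contact area A = π·d²/4 = π·(0.03455 m)²/4 = 9.375e-04 m².
Working in SI base units: W = 3.377 N, H = 4.740e+09 Pa, K = 2.832e-03.
Archard volume V = K·W·L/H = 2.832e-03 · 3.377 · 56.41 / 4.740e+09 = 1.138e-10 m³.
Depth h = V/A = 1.138e-10 / 9.375e-04 = 1.214e-07 m.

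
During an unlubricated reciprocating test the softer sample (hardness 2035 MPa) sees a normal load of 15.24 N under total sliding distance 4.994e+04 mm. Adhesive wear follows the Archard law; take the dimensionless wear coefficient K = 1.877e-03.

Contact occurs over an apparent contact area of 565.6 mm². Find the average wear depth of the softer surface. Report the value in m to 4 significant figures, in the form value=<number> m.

The computation keeps full precision. Intermediates are displayed rounded; a lone final rounding: 4 significant digits.
Convert: Distance covered L = 4.994e+04 mm = 49.94 m.
Convert: Hardness H = 2035 MPa = 2.035e+09 Pa.
Convert: Contact area A = 565.6 mm² = 5.656e-04 m².
SI base units throughout: W = 15.24 N, H = 2.035e+09 Pa, K = 1.877e-03.
Archard relation: V = K·W·L/H = 1.877e-03 · 15.24 · 49.94 / 2.035e+09 = 7.020e-10 m³.
Wear depth h = V/A = 7.020e-10 / 5.656e-04 = 1.241e-06 m.

value=1.241e-06 m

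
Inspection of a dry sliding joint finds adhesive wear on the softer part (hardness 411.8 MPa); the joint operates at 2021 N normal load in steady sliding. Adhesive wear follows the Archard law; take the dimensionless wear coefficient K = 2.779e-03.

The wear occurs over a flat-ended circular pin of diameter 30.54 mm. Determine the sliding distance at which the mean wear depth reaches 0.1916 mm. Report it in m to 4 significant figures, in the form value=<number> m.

The intermediates appear rounded; the computation holds exact precision — one final rounding to 4 significant digits.
Hardness H = 411.8 MPa = 4.118e+08 Pa.
Pin diameter d = 30.54 mm = 0.03054 m. Contact area A = π·d²/4 = π·(0.03054 m)²/4 = 7.325e-04 m².
Depth limit h_lim = 0.1916 mm = 1.916e-04 m.
In SI base units, W = 2021 N, H = 4.118e+08 Pa, K = 2.779e-03.
Allowed volume V_lim = h_lim·A = 1.916e-04 · 7.325e-04 = 1.404e-07 m³.
Inverting, life L = V_lim·H/(K·W) = 1.404e-07 · 4.118e+08 / (2.779e-03 · 2021) = 10.29 m.

value=10.29 m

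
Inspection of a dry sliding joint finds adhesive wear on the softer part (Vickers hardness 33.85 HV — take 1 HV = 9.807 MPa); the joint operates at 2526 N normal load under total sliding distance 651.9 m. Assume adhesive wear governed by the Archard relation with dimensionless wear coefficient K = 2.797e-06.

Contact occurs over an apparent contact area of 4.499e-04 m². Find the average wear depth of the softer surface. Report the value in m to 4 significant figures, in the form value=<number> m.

value=3.084e-05 m

The algebra maintains exact precision. Intermediates are shown rounded — rounded just once: four significant figures.
Hardness H = 33.85 HV × 9.807 MPa/HV = 332.0 MPa = 3.320e+08 Pa.
Restated in SI base units: W = 2526 N, H = 3.320e+08 Pa, K = 2.797e-06.
By Archard's law, V = K·W·L/H = 2.797e-06 · 2526 · 651.9 / 3.320e+08 = 1.387e-08 m³.
Mean wear depth h = V/A = 1.387e-08 / 4.499e-04 = 3.084e-05 m.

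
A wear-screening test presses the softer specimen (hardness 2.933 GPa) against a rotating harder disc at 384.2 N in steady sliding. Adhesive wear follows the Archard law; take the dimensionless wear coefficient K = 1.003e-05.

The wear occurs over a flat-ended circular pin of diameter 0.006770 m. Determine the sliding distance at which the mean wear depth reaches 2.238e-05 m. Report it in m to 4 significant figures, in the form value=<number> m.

value=613.2 m

All arithmetic keeps full float precision — the intermediates appear rounded, and one final rounding to 4 significant digits.
Convert: Hardness H = 2.933 GPa = 2.933e+09 Pa.
Convert: Contact area A = π·d²/4 = π·(0.006770 m)²/4 = 3.600e-05 m².
In SI base units, W = 384.2 N, H = 2.933e+09 Pa, K = 1.003e-05.
At the depth limit, V_lim = h_lim·A = 2.238e-05 · 3.600e-05 = 8.056e-10 m³.
So the life L = V_lim·H/(K·W) = 8.056e-10 · 2.933e+09 / (1.003e-05 · 384.2) = 613.2 m.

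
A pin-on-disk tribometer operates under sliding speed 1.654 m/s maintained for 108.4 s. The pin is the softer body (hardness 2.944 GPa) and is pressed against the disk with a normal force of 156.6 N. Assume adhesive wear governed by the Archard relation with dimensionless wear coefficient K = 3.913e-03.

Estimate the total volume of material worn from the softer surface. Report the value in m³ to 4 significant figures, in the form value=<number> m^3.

All working math maintains exact precision; intermediate values are displayed rounded; a lone final rounding: four significant digits.
Convert: Distance covered L = v·t = 1.654 m/s × 108.4 s = 179.3 m.
Convert: Hardness H = 2.944 GPa = 2.944e+09 Pa.
In SI base units, W = 156.6 N, H = 2.944e+09 Pa, K = 3.913e-03.
Archard relation: V = K·W·L/H = 3.913e-03 · 156.6 · 179.3 / 2.944e+09 = 3.732e-08 m³.

value=3.732e-08 m^3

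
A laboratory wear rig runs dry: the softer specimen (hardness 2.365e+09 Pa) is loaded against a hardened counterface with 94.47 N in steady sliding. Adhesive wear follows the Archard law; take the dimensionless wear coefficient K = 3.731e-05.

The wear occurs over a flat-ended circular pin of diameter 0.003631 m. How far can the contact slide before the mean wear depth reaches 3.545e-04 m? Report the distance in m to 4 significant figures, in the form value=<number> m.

value=2463 m

Displayed values are rounded, and all arithmetic carries exact precision; a single final rounding, at 4 significant figures.
Contact area A = π·d²/4 = π·(0.003631 m)²/4 = 1.035e-05 m².
Collected in SI base units: W = 94.47 N, H = 2.365e+09 Pa, K = 3.731e-05.
Wearable volume V_lim = h_lim·A = 3.545e-04 · 1.035e-05 = 3.671e-09 m³.
So the life L = V_lim·H/(K·W) = 3.671e-09 · 2.365e+09 / (3.731e-05 · 94.47) = 2463 m.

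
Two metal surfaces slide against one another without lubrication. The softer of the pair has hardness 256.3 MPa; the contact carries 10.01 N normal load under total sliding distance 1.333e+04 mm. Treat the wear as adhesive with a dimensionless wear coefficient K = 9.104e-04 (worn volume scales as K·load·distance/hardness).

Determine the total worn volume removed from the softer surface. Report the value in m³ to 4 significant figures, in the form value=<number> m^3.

The intermediates are shown rounded; each operation keeps exact precision. Rounded once at the end to 4 significant figures.
Total distance L = 1.333e+04 mm = 13.33 m.
Hardness H = 256.3 MPa = 2.563e+08 Pa.
Working in SI base units: W = 10.01 N, H = 2.563e+08 Pa, K = 9.104e-04.
Archard relation: V = K·W·L/H = 9.104e-04 · 10.01 · 13.33 / 2.563e+08 = 4.740e-10 m³.

value=4.740e-10 m^3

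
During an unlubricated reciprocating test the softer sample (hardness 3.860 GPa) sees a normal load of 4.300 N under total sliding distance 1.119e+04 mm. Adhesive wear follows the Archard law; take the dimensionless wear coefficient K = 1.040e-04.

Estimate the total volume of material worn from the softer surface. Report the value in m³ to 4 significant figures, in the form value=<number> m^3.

The computation maintains exact precision, and quoted intermediates are rounded; a single final rounding: 4 significant figures.
The distance L = 1.119e+04 mm = 11.19 m.
Hardness H = 3.860 GPa = 3.860e+09 Pa.
As SI base values: W = 4.300 N, H = 3.860e+09 Pa, K = 1.040e-04.
Archard relation: V = K·W·L/H = 1.040e-04 · 4.300 · 11.19 / 3.860e+09 = 1.296e-12 m³.

value=1.296e-12 m^3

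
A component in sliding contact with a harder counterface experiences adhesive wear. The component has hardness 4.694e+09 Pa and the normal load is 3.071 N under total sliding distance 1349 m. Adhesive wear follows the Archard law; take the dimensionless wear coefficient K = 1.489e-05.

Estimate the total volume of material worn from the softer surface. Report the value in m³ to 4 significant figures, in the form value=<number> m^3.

The computation maintains full float precision — intermediates appear rounded, and a lone final rounding: 4 significant digits.
Restated in SI base units: W = 3.071 N, H = 4.694e+09 Pa, K = 1.489e-05.
Wear volume V = K·W·L/H = 1.489e-05 · 3.071 · 1349 / 4.694e+09 = 1.314e-11 m³.

value=1.314e-11 m^3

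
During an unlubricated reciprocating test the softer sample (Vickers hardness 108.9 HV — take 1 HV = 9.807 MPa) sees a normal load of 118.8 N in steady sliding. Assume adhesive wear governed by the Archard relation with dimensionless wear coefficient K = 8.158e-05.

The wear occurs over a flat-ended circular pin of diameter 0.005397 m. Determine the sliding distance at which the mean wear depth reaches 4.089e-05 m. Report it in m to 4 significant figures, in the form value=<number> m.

Intermediates appear rounded, and the algebra carries exact precision — rounded once at the end to four significant digits.
Hardness H = 108.9 HV × 9.807 MPa/HV = 1068 MPa = 1.068e+09 Pa.
Contact area A = π·d²/4 = π·(0.005397 m)²/4 = 2.288e-05 m².
Expressed in SI base units: W = 118.8 N, H = 1.068e+09 Pa, K = 8.158e-05.
Permissible volume V_lim = h_lim·A = 4.089e-05 · 2.288e-05 = 9.354e-10 m³.
So the life L = V_lim·H/(K·W) = 9.354e-10 · 1.068e+09 / (8.158e-05 · 118.8) = 103.1 m.

value=103.1 m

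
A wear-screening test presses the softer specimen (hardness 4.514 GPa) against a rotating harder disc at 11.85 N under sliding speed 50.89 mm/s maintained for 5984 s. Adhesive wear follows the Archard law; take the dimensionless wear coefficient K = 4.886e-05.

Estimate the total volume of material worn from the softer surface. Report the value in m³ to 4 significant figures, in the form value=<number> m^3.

The computation runs at full float precision; intermediates are printed rounded, and one final rounding: 4 significant figures.
Convert: Sliding speed v = 50.89 mm/s = 0.05089 m/s. Sliding distance L = v·t = 0.05089 m/s × 5984 s = 304.5 m.
Convert: Hardness H = 4.514 GPa = 4.514e+09 Pa.
Collected in SI base units: W = 11.85 N, H = 4.514e+09 Pa, K = 4.886e-05.
The Archard volume V = K·W·L/H = 4.886e-05 · 11.85 · 304.5 / 4.514e+09 = 3.906e-11 m³.

value=3.906e-11 m^3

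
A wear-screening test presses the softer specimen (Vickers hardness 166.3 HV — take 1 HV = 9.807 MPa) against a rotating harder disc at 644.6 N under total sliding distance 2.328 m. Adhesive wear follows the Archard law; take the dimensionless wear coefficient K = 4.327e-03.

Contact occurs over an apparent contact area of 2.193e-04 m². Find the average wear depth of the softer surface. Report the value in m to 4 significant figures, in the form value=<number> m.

Intermediates are printed rounded; all arithmetic carries full precision, and one last rounding: 4 significant digits.
Hardness H = 166.3 HV × 9.807 MPa/HV = 1631 MPa = 1.631e+09 Pa.
Restated in SI base units: W = 644.6 N, H = 1.631e+09 Pa, K = 4.327e-03.
Archard volume V = K·W·L/H = 4.327e-03 · 644.6 · 2.328 / 1.631e+09 = 3.981e-09 m³.
Average depth h = V/A = 3.981e-09 / 2.193e-04 = 1.815e-05 m.

value=1.815e-05 m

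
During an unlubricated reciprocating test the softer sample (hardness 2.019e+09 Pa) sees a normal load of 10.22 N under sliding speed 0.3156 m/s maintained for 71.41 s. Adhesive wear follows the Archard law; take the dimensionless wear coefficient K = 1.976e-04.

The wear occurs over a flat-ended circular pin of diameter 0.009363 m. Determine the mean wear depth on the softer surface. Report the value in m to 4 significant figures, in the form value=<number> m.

value=3.274e-07 m

All working math carries exact precision; intermediate values appear rounded, and rounded once at the end: four significant figures.
Distance covered L = v·t = 0.3156 m/s × 71.41 s = 22.54 m.
Contact area A = π·d²/4 = π·(0.009363 m)²/4 = 6.885e-05 m².
As SI base values: W = 10.22 N, H = 2.019e+09 Pa, K = 1.976e-04.
By Archard's law, V = K·W·L/H = 1.976e-04 · 10.22 · 22.54 / 2.019e+09 = 2.254e-11 m³.
Average depth h = V/A = 2.254e-11 / 6.885e-05 = 3.274e-07 m.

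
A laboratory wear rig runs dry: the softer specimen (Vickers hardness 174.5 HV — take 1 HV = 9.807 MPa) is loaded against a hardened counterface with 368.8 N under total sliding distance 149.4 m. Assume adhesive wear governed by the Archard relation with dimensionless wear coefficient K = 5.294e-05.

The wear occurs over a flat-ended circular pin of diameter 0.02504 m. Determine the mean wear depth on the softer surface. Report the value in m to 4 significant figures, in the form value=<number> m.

value=3.461e-06 m

Intermediates are displayed rounded; all working math maintains exact precision, and a single final rounding, at four significant figures.
Convert: Hardness H = 174.5 HV × 9.807 MPa/HV = 1711 MPa = 1.711e+09 Pa.
Convert: Contact area A = π·d²/4 = π·(0.02504 m)²/4 = 4.924e-04 m².
In SI base units: W = 368.8 N, H = 1.711e+09 Pa, K = 5.294e-05.
By Archard's law, V = K·W·L/H = 5.294e-05 · 368.8 · 149.4 / 1.711e+09 = 1.704e-09 m³.
Depth h = V/A = 1.704e-09 / 4.924e-04 = 3.461e-06 m.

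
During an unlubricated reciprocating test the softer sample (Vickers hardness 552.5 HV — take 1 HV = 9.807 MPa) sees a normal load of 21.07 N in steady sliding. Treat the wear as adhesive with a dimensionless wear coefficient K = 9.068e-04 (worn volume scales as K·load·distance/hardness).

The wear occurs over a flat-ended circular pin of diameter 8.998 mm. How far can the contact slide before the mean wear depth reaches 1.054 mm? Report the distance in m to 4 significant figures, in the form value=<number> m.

Each operation holds exact precision; intermediates are printed rounded — a lone final rounding to four significant figures.
Hardness H = 552.5 HV × 9.807 MPa/HV = 5418 MPa = 5.418e+09 Pa.
Pin diameter d = 8.998 mm = 0.008998 m. Contact area A = π·d²/4 = π·(0.008998 m)²/4 = 6.359e-05 m².
Depth limit h_lim = 1.054 mm = 0.001054 m.
As SI base values: W = 21.07 N, H = 5.418e+09 Pa, K = 9.068e-04.
Limit volume V_lim = h_lim·A = 0.001054 · 6.359e-05 = 6.702e-08 m³.
Inverting, life L = V_lim·H/(K·W) = 6.702e-08 · 5.418e+09 / (9.068e-04 · 21.07) = 1.901e+04 m.

value=1.901e+04 m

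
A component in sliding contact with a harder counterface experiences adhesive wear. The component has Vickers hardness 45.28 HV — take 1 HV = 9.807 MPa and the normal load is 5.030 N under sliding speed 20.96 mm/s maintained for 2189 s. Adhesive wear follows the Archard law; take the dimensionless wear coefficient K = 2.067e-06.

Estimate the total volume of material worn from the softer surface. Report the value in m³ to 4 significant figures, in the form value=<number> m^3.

value=1.074e-12 m^3

All working math holds full float precision. Intermediates are printed rounded; a lone final rounding: 4 significant digits.
Sliding speed v = 20.96 mm/s = 0.02096 m/s. Total distance L = v·t = 0.02096 m/s × 2189 s = 45.88 m.
Hardness H = 45.28 HV × 9.807 MPa/HV = 444.1 MPa = 4.441e+08 Pa.
Expressed in SI base units: W = 5.030 N, H = 4.441e+08 Pa, K = 2.067e-06.
Archard volume V = K·W·L/H = 2.067e-06 · 5.030 · 45.88 / 4.441e+08 = 1.074e-12 m³.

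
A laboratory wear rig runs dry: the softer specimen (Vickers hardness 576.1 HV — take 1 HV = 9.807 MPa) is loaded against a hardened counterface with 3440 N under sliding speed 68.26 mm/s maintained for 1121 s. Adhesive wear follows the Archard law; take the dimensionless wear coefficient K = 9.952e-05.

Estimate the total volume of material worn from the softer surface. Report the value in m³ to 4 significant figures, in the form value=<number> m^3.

Intermediate values are printed rounded, and the algebra maintains full float precision, and one last rounding to 4 significant figures.
Convert: Sliding speed v = 68.26 mm/s = 0.06826 m/s. Distance covered L = v·t = 0.06826 m/s × 1121 s = 76.52 m.
Convert: Hardness H = 576.1 HV × 9.807 MPa/HV = 5650 MPa = 5.650e+09 Pa.
In SI base units, W = 3440 N, H = 5.650e+09 Pa, K = 9.952e-05.
Archard volume V = K·W·L/H = 9.952e-05 · 3440 · 76.52 / 5.650e+09 = 4.637e-09 m³.

value=4.637e-09 m^3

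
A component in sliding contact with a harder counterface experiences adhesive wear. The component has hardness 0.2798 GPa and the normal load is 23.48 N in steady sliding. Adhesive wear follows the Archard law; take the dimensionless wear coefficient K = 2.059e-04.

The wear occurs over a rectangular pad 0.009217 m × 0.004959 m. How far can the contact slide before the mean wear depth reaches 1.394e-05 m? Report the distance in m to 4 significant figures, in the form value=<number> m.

value=36.88 m

All arithmetic maintains full precision; the intermediates are shown rounded, and one last rounding to 4 significant digits.
Convert: Hardness H = 0.2798 GPa = 2.798e+08 Pa.
Convert: Contact area A = 0.009217 m × 0.004959 m = 4.571e-05 m².
As SI base values: W = 23.48 N, H = 2.798e+08 Pa, K = 2.059e-04.
Volume at the limit: V_lim = h_lim·A = 1.394e-05 · 4.571e-05 = 6.372e-10 m³.
Inverting, life L = V_lim·H/(K·W) = 6.372e-10 · 2.798e+08 / (2.059e-04 · 23.48) = 36.88 m.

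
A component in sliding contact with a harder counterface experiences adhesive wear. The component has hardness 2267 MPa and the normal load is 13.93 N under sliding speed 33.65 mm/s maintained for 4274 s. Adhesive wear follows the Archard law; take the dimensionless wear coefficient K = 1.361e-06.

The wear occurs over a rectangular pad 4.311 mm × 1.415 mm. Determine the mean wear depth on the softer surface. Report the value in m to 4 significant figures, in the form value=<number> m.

value=1.972e-07 m

Shown intermediates are rounded — each operation runs at full float precision; one last rounding: 4 significant figures.
Convert: Sliding speed v = 33.65 mm/s = 0.03365 m/s. Sliding distance L = v·t = 0.03365 m/s × 4274 s = 143.8 m.
Convert: Hardness H = 2267 MPa = 2.267e+09 Pa.
Convert: Pad sides 4.311 mm × 1.415 mm = 0.004311 m × 0.001415 m. Contact area A = 0.004311 m × 0.001415 m = 6.100e-06 m².
Restated in SI base units: W = 13.93 N, H = 2.267e+09 Pa, K = 1.361e-06.
Archard volume V = K·W·L/H = 1.361e-06 · 13.93 · 143.8 / 2.267e+09 = 1.203e-12 m³.
Wear depth h = V/A = 1.203e-12 / 6.100e-06 = 1.972e-07 m.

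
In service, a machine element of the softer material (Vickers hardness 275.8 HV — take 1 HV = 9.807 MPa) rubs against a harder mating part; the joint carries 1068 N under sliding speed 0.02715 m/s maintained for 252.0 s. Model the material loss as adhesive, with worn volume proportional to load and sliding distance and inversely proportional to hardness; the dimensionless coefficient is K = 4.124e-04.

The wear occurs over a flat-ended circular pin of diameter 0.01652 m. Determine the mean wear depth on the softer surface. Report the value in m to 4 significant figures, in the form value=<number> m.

Every step carries full float precision — intermediate values are displayed rounded, and a single final rounding, at four significant figures.
Sliding distance L = v·t = 0.02715 m/s × 252.0 s = 6.842 m.
Hardness H = 275.8 HV × 9.807 MPa/HV = 2705 MPa = 2.705e+09 Pa.
Contact area A = π·d²/4 = π·(0.01652 m)²/4 = 2.143e-04 m².
In SI base units, W = 1068 N, H = 2.705e+09 Pa, K = 4.124e-04.
By Archard's law, V = K·W·L/H = 4.124e-04 · 1068 · 6.842 / 2.705e+09 = 1.114e-09 m³.
Wear depth h = V/A = 1.114e-09 / 2.143e-04 = 5.198e-06 m.

value=5.198e-06 m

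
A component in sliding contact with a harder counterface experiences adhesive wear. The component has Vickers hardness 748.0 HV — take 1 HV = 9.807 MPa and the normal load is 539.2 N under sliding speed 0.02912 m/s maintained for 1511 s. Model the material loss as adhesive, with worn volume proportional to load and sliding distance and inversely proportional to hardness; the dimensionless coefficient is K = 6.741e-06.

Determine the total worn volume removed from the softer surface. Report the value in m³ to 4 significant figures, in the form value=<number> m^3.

Each operation keeps full precision, and the intermediates appear rounded, and a single final rounding to four significant digits.
Convert: Total distance L = v·t = 0.02912 m/s × 1511 s = 44.00 m.
Convert: Hardness H = 748.0 HV × 9.807 MPa/HV = 7336 MPa = 7.336e+09 Pa.
As SI base values: W = 539.2 N, H = 7.336e+09 Pa, K = 6.741e-06.
By Archard's law, V = K·W·L/H = 6.741e-06 · 539.2 · 44.00 / 7.336e+09 = 2.180e-11 m³.

value=2.180e-11 m^3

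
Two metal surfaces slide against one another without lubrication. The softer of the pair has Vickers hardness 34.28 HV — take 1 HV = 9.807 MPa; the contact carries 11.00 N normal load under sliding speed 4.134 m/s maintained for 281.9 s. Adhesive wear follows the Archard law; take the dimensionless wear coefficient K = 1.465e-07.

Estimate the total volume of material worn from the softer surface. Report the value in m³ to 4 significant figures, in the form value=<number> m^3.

Intermediate values are shown rounded, and every step holds full float precision. Rounded just once, at four significant digits.
Convert: Total distance L = v·t = 4.134 m/s × 281.9 s = 1165 m.
Convert: Hardness H = 34.28 HV × 9.807 MPa/HV = 336.2 MPa = 3.362e+08 Pa.
Expressed in SI base units: W = 11.00 N, H = 3.362e+08 Pa, K = 1.465e-07.
Archard relation: V = K·W·L/H = 1.465e-07 · 11.00 · 1165 / 3.362e+08 = 5.586e-12 m³.

value=5.586e-12 m^3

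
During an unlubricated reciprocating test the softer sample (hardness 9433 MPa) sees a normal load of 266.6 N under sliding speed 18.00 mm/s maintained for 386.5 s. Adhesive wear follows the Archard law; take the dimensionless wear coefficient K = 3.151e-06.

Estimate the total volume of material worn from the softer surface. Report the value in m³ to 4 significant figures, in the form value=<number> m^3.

Shown intermediates are rounded. Each operation runs at full precision. Rounded once at the end, at 4 significant digits.
Sliding speed v = 18.00 mm/s = 0.01800 m/s. Total distance L = v·t = 0.01800 m/s × 386.5 s = 6.957 m.
Hardness H = 9433 MPa = 9.433e+09 Pa.
Collected in SI base units: W = 266.6 N, H = 9.433e+09 Pa, K = 3.151e-06.
The Archard volume V = K·W·L/H = 3.151e-06 · 266.6 · 6.957 / 9.433e+09 = 6.196e-13 m³.

value=6.196e-13 m^3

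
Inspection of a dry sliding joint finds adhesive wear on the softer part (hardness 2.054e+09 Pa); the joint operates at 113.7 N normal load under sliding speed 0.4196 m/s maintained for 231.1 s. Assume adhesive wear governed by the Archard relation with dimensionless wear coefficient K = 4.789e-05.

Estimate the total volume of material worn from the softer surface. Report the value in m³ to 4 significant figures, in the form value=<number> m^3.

The computation maintains exact precision, and intermediates are displayed rounded — rounded once at the end: four significant digits.
Total distance L = v·t = 0.4196 m/s × 231.1 s = 96.97 m.
Working in SI base units: W = 113.7 N, H = 2.054e+09 Pa, K = 4.789e-05.
The Archard volume V = K·W·L/H = 4.789e-05 · 113.7 · 96.97 / 2.054e+09 = 2.571e-10 m³.

value=2.571e-10 m^3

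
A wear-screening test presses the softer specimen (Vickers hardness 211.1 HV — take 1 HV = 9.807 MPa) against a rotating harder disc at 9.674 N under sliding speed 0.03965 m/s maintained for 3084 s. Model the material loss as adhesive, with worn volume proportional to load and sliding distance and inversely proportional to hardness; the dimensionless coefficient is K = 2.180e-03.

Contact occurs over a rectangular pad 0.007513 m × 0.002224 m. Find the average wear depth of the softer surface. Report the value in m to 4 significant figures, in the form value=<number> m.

The intermediates are displayed rounded, and all working math holds exact precision; rounded just once: 4 significant figures.
Convert: Distance covered L = v·t = 0.03965 m/s × 3084 s = 122.3 m.
Convert: Hardness H = 211.1 HV × 9.807 MPa/HV = 2070 MPa = 2.070e+09 Pa.
Convert: Contact area A = 0.007513 m × 0.002224 m = 1.671e-05 m².
SI base units throughout: W = 9.674 N, H = 2.070e+09 Pa, K = 2.180e-03.
Apply Archard: V = K·W·L/H = 2.180e-03 · 9.674 · 122.3 / 2.070e+09 = 1.246e-09 m³.
Mean wear depth h = V/A = 1.246e-09 / 1.671e-05 = 7.455e-05 m.

value=7.455e-05 m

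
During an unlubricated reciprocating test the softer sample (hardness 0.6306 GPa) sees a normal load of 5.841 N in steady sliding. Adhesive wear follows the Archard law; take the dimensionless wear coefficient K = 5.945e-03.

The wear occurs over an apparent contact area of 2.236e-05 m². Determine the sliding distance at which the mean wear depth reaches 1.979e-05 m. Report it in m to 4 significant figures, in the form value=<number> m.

value=8.036 m

Intermediates are printed rounded — every step maintains exact precision; a lone final rounding to 4 significant figures.
Convert: Hardness H = 0.6306 GPa = 6.306e+08 Pa.
Collected in SI base units: W = 5.841 N, H = 6.306e+08 Pa, K = 5.945e-03.
Wearable volume V_lim = h_lim·A = 1.979e-05 · 2.236e-05 = 4.425e-10 m³.
Inverting, life L = V_lim·H/(K·W) = 4.425e-10 · 6.306e+08 / (5.945e-03 · 5.841) = 8.036 m.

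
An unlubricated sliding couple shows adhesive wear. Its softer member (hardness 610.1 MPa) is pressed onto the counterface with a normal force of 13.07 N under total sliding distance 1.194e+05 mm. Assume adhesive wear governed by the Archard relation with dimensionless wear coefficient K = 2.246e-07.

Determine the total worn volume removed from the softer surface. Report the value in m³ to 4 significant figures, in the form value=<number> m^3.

value=5.745e-13 m^3

Each operation keeps full float precision; the intermediates are printed rounded, and a lone final rounding, at four significant figures.
Convert: The distance L = 1.194e+05 mm = 119.4 m.
Convert: Hardness H = 610.1 MPa = 6.101e+08 Pa.
SI base units throughout: W = 13.07 N, H = 6.101e+08 Pa, K = 2.246e-07.
The Archard volume V = K·W·L/H = 2.246e-07 · 13.07 · 119.4 / 6.101e+08 = 5.745e-13 m³.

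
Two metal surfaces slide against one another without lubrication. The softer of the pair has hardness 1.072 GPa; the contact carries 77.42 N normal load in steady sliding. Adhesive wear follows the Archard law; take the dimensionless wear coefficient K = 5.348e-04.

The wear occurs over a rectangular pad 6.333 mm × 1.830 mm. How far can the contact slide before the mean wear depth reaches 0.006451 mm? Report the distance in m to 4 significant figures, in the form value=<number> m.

value=1.936 m

The intermediates appear rounded — the algebra maintains exact precision; one last rounding to four significant figures.
Convert: Hardness H = 1.072 GPa = 1.072e+09 Pa.
Convert: Pad sides 6.333 mm × 1.830 mm = 0.006333 m × 0.001830 m. Contact area A = 0.006333 m × 0.001830 m = 1.159e-05 m².
Convert: Depth limit h_lim = 0.006451 mm = 6.451e-06 m.
In SI base units: W = 77.42 N, H = 1.072e+09 Pa, K = 5.348e-04.
Allowed volume V_lim = h_lim·A = 6.451e-06 · 1.159e-05 = 7.476e-11 m³.
Sliding life L = V_lim·H/(K·W) = 7.476e-11 · 1.072e+09 / (5.348e-04 · 77.42) = 1.936 m.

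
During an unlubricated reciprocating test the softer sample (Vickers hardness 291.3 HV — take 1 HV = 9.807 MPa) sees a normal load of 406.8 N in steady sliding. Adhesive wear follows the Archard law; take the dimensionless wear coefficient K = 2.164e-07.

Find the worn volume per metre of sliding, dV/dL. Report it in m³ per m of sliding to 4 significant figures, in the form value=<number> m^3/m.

All working math maintains full float precision, and intermediates are printed rounded; one final rounding to 4 significant figures.
Hardness H = 291.3 HV × 9.807 MPa/HV = 2857 MPa = 2.857e+09 Pa.
As SI base values: W = 406.8 N, H = 2.857e+09 Pa, K = 2.164e-07.
Rate of wear dV/dL = K·W/H — distance-free: 2.164e-07 · 406.8 / 2.857e+09 = 3.081e-14 m³/m.

value=3.081e-14 m^3/m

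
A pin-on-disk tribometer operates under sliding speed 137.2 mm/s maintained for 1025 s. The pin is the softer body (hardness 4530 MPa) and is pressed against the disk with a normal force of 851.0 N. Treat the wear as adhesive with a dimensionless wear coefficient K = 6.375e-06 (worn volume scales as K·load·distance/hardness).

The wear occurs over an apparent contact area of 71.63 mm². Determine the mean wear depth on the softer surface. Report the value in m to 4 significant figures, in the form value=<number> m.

Displayed values are rounded; the computation carries full float precision, and rounded once at the end, at four significant figures.
Convert: Sliding speed v = 137.2 mm/s = 0.1372 m/s. Path length L = v·t = 0.1372 m/s × 1025 s = 140.6 m.
Convert: Hardness H = 4530 MPa = 4.530e+09 Pa.
Convert: Contact area A = 71.63 mm² = 7.163e-05 m².
In SI base units: W = 851.0 N, H = 4.530e+09 Pa, K = 6.375e-06.
Volume removed: V = K·W·L/H = 6.375e-06 · 851.0 · 140.6 / 4.530e+09 = 1.684e-10 m³.
Depth h = V/A = 1.684e-10 / 7.163e-05 = 2.351e-06 m.

value=2.351e-06 m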